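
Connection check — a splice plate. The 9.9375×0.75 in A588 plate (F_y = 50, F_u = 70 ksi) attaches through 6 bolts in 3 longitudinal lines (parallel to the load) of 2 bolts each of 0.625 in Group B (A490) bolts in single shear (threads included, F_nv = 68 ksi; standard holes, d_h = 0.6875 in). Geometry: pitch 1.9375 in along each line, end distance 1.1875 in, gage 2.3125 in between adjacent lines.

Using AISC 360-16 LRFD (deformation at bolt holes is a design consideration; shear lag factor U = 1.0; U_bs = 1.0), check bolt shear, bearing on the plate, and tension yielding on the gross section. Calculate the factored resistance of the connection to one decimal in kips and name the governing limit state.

Bolt shear: A_b = π(0.625)²/4 = 0.3068 in². φR_n = 0.75 × 68 × 0.3068 × 6 × 1 = 93.9 kips.
Bearing (0.75 in plate, F_u = 70 ksi): end bolts L_c = 1.1875 − 0.6875/2 = 0.84375, R_n = min(1.2×0.84375×0.75×70, 2.4×0.625×0.75×70) = 53.156 kips/bolt; interior L_c = 1.9375 − 0.6875 = 1.25, R_n = 78.75 kips/bolt. φR_n = 0.75 × (3×53.156 + 3×78.75) = 296.8 kips.
Tension yield (gross): A_g = 9.9375×0.75 = 7.4531 in². φR_n = 0.90 × 50 × 7.4531 = 335.4 kips.
Governing: min(93.9, 296.8, 335.4) = 93.9 kips → bolt shear.

93.9 kips (bolt shear governs)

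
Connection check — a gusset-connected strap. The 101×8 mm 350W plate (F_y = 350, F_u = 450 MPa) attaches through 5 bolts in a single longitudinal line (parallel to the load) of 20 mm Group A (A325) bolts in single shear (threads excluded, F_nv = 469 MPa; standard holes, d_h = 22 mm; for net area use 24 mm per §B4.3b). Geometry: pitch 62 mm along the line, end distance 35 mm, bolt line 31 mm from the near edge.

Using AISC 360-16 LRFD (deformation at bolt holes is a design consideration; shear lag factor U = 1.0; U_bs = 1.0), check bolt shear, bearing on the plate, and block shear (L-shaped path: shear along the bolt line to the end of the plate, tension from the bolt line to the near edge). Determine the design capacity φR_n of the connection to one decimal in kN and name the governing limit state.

334.8 kN (block shear governs)

Bolt shear: A_b = π(20)²/4 = 314.16 mm². φR_n = 0.75 × 469 × 314.16 × 5 × 1 = 552.5 kN.
Bearing (8 mm plate, F_u = 450 MPa): end bolts L_c = 35 − 22/2 = 24, R_n = min(1.2×24×8×450, 2.4×20×8×450) = 103.68 kN/bolt; interior L_c = 62 − 22 = 40, R_n = 172.8 kN/bolt. φR_n = 0.75 × (1×103.68 + 4×172.8) = 596.2 kN.
Block shear: shear path 1×[35+4×62] = 1×283 mm, A_gv = 2264, A_nv = 1×(283 − 4.5×24)×8 = 1400 mm²; tension to near edge: (31 − 0.5×24)×8 = 152 mm². R_n = min(0.6×450×1400, 0.6×350×2264) + 1.0×450×152 = min(378, 475.44) + 68.4 = 446.4 kN. φR_n = 0.75 × 446.4 = 334.8 kN.
Governing: min(552.5, 596.2, 334.8) = 334.8 kN → block shear.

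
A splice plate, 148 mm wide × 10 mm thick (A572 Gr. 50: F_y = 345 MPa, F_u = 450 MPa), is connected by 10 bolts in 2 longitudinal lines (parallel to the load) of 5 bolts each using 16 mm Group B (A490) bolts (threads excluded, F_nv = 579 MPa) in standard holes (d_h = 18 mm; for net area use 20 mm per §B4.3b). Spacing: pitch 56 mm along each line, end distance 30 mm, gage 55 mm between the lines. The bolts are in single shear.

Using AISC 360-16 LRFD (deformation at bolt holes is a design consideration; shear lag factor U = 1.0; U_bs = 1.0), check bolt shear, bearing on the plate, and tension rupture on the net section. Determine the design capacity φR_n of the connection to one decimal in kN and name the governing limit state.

Bolt shear: A_b = π(16)²/4 = 201.06 mm². φR_n = 0.75 × 579 × 201.06 × 10 × 1 = 873.1 kN.
Bearing (10 mm plate, F_u = 450 MPa): end bolts L_c = 30 − 18/2 = 21, R_n = min(1.2×21×10×450, 2.4×16×10×450) = 113.4 kN/bolt; interior L_c = 56 − 18 = 38, R_n = 172.8 kN/bolt. φR_n = 0.75 × (2×113.4 + 8×172.8) = 1206.9 kN.
Tension rupture (net): A_n = (148 − 2×20)×10 = 1080 mm² (U = 1.0, A_e = A_n). φR_n = 0.75 × 450 × 1080 = 364.5 kN.
Governing: min(873.1, 1206.9, 364.5) = 364.5 kN → net-section rupture.

364.5 kN (net-section rupture governs)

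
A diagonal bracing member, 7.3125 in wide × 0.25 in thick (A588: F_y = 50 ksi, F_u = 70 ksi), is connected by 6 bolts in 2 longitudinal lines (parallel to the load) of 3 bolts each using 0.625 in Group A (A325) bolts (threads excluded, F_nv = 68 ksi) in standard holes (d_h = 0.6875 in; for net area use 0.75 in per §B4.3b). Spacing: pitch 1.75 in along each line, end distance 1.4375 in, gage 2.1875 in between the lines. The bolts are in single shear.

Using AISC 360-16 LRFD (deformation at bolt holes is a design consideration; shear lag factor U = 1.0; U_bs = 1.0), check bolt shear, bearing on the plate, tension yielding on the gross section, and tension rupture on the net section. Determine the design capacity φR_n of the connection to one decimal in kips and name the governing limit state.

76.3 kips (net-section rupture governs)

Bolt shear: A_b = π(0.625)²/4 = 0.3068 in². φR_n = 0.75 × 68 × 0.3068 × 6 × 1 = 93.9 kips.
Bearing (0.25 in plate, F_u = 70 ksi): end bolts L_c = 1.4375 − 0.6875/2 = 1.09375, R_n = min(1.2×1.09375×0.25×70, 2.4×0.625×0.25×70) = 22.969 kips/bolt; interior L_c = 1.75 − 0.6875 = 1.0625, R_n = 22.313 kips/bolt. φR_n = 0.75 × (2×22.969 + 4×22.313) = 101.4 kips.
Tension yield (gross): A_g = 7.3125×0.25 = 1.8281 in². φR_n = 0.90 × 50 × 1.8281 = 82.3 kips.
Tension rupture (net): A_n = (7.3125 − 2×0.75)×0.25 = 1.4531 in² (U = 1.0, A_e = A_n). φR_n = 0.75 × 70 × 1.4531 = 76.3 kips.
Governing: min(93.9, 101.4, 82.3, 76.3) = 76.3 kips → net-section rupture.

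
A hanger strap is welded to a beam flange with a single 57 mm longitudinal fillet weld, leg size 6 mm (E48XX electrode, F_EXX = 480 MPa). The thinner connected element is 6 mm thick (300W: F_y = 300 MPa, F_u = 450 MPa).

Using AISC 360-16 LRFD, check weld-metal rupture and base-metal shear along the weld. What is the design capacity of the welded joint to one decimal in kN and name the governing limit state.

52.2 kN (weld metal governs)

Weld metal: throat = 0.707×6 = 4.242 mm, L = 57 mm. φR_n = 0.75 × 0.6 × 480 × 4.242 × 57 = 52.2 kN.
Base metal shear (6 mm plate): yield φR_n = 1.0×0.6×300×6×57 = 61.6 kN; rupture φR_n = 0.75×0.6×450×6×57 = 69.3 kN; take 61.6 kN (yield).
Governing: min(52.2, 61.6) = 52.2 kN → weld metal.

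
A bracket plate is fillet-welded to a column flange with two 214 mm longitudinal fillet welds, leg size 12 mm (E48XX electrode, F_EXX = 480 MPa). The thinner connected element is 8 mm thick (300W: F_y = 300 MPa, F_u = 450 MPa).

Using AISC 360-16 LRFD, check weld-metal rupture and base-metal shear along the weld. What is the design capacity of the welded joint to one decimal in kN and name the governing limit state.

Weld metal: throat = 0.707×12 = 8.484 mm, L = 2×214 = 428 mm. φR_n = 0.75 × 0.6 × 480 × 8.484 × 428 = 784.3 kN.
Base metal shear (8 mm plate): yield φR_n = 1.0×0.6×300×8×428 = 616.3 kN; rupture φR_n = 0.75×0.6×450×8×428 = 693.4 kN; take 616.3 kN (yield).
Governing: min(784.3, 616.3) = 616.3 kN → base-metal shear.

616.3 kN (base-metal shear governs)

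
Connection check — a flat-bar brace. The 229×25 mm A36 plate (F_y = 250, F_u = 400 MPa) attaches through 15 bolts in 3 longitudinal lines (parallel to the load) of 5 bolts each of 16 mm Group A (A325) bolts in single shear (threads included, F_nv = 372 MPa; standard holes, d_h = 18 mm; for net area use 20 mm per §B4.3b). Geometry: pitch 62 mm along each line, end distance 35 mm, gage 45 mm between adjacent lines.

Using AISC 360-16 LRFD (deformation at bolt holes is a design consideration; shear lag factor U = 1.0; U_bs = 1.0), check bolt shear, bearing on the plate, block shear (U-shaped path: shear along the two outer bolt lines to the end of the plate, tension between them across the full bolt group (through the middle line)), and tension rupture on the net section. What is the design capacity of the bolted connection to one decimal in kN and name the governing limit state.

Bolt shear: A_b = π(16)²/4 = 201.06 mm². φR_n = 0.75 × 372 × 201.06 × 15 × 1 = 841.4 kN.
Bearing (25 mm plate, F_u = 400 MPa): end bolts L_c = 35 − 18/2 = 26, R_n = min(1.2×26×25×400, 2.4×16×25×400) = 312 kN/bolt; interior L_c = 62 − 18 = 44, R_n = 384 kN/bolt. φR_n = 0.75 × (3×312 + 12×384) = 4158.0 kN.
Block shear: shear path 2×[35+4×62] = 2×283 mm, A_gv = 14150, A_nv = 2×(283 − 4.5×20)×25 = 9650 mm²; tension across gage: (90 − 2×20)×25 = 1250 mm². R_n = min(0.6×400×9650, 0.6×250×14150) + 1.0×400×1250 = min(2316, 2122.5) + 500 = 2622.5 kN. φR_n = 0.75 × 2622.5 = 1966.9 kN.
Tension rupture (net): A_n = (229 − 3×20)×25 = 4225 mm² (U = 1.0, A_e = A_n). φR_n = 0.75 × 400 × 4225 = 1267.5 kN.
Governing: min(841.4, 4158.0, 1966.9, 1267.5) = 841.4 kN → bolt shear.

841.4 kN (bolt shear governs)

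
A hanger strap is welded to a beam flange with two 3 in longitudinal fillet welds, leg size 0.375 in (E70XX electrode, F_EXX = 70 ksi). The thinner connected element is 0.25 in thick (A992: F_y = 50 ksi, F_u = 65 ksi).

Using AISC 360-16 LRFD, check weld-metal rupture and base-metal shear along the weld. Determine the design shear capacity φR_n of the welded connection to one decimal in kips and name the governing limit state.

43.9 kips (base-metal shear governs)

Weld metal: throat = 0.707×0.375 = 0.26513 in, L = 2×3 = 6 in. φR_n = 0.75 × 0.6 × 70 × 0.26513 × 6 = 50.1 kips.
Base metal shear (0.25 in plate): yield φR_n = 1.0×0.6×50×0.25×6 = 45.0 kips; rupture φR_n = 0.75×0.6×65×0.25×6 = 43.9 kips; take 43.9 kips (rupture).
Governing: min(50.1, 43.9) = 43.9 kips → base-metal shear.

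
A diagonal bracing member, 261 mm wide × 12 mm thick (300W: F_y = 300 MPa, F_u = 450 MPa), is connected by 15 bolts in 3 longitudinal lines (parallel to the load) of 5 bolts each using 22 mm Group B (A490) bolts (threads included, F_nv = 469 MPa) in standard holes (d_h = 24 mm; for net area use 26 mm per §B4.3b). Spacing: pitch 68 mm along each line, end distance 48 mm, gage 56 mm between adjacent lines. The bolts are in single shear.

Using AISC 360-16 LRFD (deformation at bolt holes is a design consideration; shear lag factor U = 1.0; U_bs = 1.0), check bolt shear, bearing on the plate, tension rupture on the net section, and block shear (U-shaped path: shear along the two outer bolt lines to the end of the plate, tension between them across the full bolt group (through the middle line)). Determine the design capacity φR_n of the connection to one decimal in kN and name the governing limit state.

Bolt shear: A_b = π(22)²/4 = 380.13 mm². φR_n = 0.75 × 469 × 380.13 × 15 × 1 = 2005.7 kN.
Bearing (12 mm plate, F_u = 450 MPa): end bolts L_c = 48 − 24/2 = 36, R_n = min(1.2×36×12×450, 2.4×22×12×450) = 233.28 kN/bolt; interior L_c = 68 − 24 = 44, R_n = 285.12 kN/bolt. φR_n = 0.75 × (3×233.28 + 12×285.12) = 3091.0 kN.
Tension rupture (net): A_n = (261 − 3×26)×12 = 2196 mm² (U = 1.0, A_e = A_n). φR_n = 0.75 × 450 × 2196 = 741.2 kN.
Block shear: shear path 2×[48+4×68] = 2×320 mm, A_gv = 7680, A_nv = 2×(320 − 4.5×26)×12 = 4872 mm²; tension across gage: (112 − 2×26)×12 = 720 mm². R_n = min(0.6×450×4872, 0.6×300×7680) + 1.0×450×720 = min(1315.4, 1382.4) + 324 = 1639.4 kN. φR_n = 0.75 × 1639.4 = 1229.6 kN.
Governing: min(2005.7, 3091.0, 741.2, 1229.6) = 741.2 kN → net-section rupture.

741.2 kN (net-section rupture governs)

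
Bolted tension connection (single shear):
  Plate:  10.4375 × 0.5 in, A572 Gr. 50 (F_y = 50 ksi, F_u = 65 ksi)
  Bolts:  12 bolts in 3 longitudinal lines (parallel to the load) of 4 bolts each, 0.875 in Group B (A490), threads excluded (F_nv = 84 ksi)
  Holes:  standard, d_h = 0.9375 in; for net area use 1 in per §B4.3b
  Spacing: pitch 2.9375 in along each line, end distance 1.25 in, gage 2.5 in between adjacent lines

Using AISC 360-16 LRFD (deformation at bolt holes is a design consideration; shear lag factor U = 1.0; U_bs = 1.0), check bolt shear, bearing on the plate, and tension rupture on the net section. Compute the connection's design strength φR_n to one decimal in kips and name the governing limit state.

Bolt shear: A_b = π(0.875)²/4 = 0.60132 in². φR_n = 0.75 × 84 × 0.60132 × 12 × 1 = 454.6 kips.
Bearing (0.5 in plate, F_u = 65 ksi): end bolts L_c = 1.25 − 0.9375/2 = 0.78125, R_n = min(1.2×0.78125×0.5×65, 2.4×0.875×0.5×65) = 30.469 kips/bolt; interior L_c = 2.9375 − 0.9375 = 2, R_n = 68.25 kips/bolt. φR_n = 0.75 × (3×30.469 + 9×68.25) = 529.2 kips.
Tension rupture (net): A_n = (10.4375 − 3×1)×0.5 = 3.7188 in² (U = 1.0, A_e = A_n). φR_n = 0.75 × 65 × 3.7188 = 181.3 kips.
Governing: min(454.6, 529.2, 181.3) = 181.3 kips → net-section rupture.

181.3 kips (net-section rupture governs)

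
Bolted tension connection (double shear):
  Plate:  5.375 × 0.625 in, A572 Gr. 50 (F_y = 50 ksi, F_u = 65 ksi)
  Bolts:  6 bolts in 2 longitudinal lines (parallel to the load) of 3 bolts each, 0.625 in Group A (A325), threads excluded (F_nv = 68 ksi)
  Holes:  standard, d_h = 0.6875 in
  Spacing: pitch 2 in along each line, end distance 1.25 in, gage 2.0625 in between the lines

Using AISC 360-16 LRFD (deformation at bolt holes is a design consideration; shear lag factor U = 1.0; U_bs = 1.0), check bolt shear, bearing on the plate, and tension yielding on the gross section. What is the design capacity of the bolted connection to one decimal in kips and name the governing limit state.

Bolt shear: A_b = π(0.625)²/4 = 0.3068 in². φR_n = 0.75 × 68 × 0.3068 × 6 × 2 = 187.8 kips.
Bearing (0.625 in plate, F_u = 65 ksi): end bolts L_c = 1.25 − 0.6875/2 = 0.90625, R_n = min(1.2×0.90625×0.625×65, 2.4×0.625×0.625×65) = 44.18 kips/bolt; interior L_c = 2 − 0.6875 = 1.3125, R_n = 60.938 kips/bolt. φR_n = 0.75 × (2×44.18 + 4×60.938) = 249.1 kips.
Tension yield (gross): A_g = 5.375×0.625 = 3.3594 in². φR_n = 0.90 × 50 × 3.3594 = 151.2 kips.
Governing: min(187.8, 249.1, 151.2) = 151.2 kips → gross-section yield.

151.2 kips (gross-section yield governs)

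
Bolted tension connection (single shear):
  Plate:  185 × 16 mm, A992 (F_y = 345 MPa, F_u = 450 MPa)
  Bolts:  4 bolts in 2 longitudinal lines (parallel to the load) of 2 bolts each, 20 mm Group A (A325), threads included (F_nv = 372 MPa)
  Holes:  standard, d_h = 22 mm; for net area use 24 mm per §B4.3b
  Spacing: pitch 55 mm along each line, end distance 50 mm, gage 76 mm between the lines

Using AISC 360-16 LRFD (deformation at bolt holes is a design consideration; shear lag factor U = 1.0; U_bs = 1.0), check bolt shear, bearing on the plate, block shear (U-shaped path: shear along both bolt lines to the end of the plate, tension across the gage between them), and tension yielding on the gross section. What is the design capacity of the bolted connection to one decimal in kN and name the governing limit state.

Bolt shear: A_b = π(20)²/4 = 314.16 mm². φR_n = 0.75 × 372 × 314.16 × 4 × 1 = 350.6 kN.
Bearing (16 mm plate, F_u = 450 MPa): end bolts L_c = 50 − 22/2 = 39, R_n = min(1.2×39×16×450, 2.4×20×16×450) = 336.96 kN/bolt; interior L_c = 55 − 22 = 33, R_n = 285.12 kN/bolt. φR_n = 0.75 × (2×336.96 + 2×285.12) = 933.1 kN.
Block shear: shear path 2×[50+1×55] = 2×105 mm, A_gv = 3360, A_nv = 2×(105 − 1.5×24)×16 = 2208 mm²; tension across gage: (76 − 1×24)×16 = 832 mm². R_n = min(0.6×450×2208, 0.6×345×3360) + 1.0×450×832 = min(596.16, 695.52) + 374.4 = 970.56 kN. φR_n = 0.75 × 970.56 = 727.9 kN.
Tension yield (gross): A_g = 185×16 = 2960 mm². φR_n = 0.90 × 345 × 2960 = 919.1 kN.
Governing: min(350.6, 933.1, 727.9, 919.1) = 350.6 kN → bolt shear.

350.6 kN (bolt shear governs)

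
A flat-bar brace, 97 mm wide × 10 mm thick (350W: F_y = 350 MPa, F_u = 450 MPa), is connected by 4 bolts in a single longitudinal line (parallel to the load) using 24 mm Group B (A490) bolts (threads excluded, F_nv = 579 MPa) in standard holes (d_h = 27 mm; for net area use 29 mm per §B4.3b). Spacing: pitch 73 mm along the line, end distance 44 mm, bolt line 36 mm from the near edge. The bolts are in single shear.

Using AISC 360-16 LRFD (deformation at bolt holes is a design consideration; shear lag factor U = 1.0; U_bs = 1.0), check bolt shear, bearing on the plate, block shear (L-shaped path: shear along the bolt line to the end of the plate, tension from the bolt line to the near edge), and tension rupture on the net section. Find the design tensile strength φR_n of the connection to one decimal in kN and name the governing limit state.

229.5 kN (net-section rupture governs)

Bolt shear: A_b = π(24)²/4 = 452.39 mm². φR_n = 0.75 × 579 × 452.39 × 4 × 1 = 785.8 kN.
Bearing (10 mm plate, F_u = 450 MPa): end bolts L_c = 44 − 27/2 = 30.5, R_n = min(1.2×30.5×10×450, 2.4×24×10×450) = 164.7 kN/bolt; interior L_c = 73 − 27 = 46, R_n = 248.4 kN/bolt. φR_n = 0.75 × (1×164.7 + 3×248.4) = 682.4 kN.
Block shear: shear path 1×[44+3×73] = 1×263 mm, A_gv = 2630, A_nv = 1×(263 − 3.5×29)×10 = 1615 mm²; tension to near edge: (36 − 0.5×29)×10 = 215 mm². R_n = min(0.6×450×1615, 0.6×350×2630) + 1.0×450×215 = min(436.05, 552.3) + 96.75 = 532.8 kN. φR_n = 0.75 × 532.8 = 399.6 kN.
Tension rupture (net): A_n = (97 − 1×29)×10 = 680 mm² (U = 1.0, A_e = A_n). φR_n = 0.75 × 450 × 680 = 229.5 kN.
Governing: min(785.8, 682.4, 399.6, 229.5) = 229.5 kN → net-section rupture.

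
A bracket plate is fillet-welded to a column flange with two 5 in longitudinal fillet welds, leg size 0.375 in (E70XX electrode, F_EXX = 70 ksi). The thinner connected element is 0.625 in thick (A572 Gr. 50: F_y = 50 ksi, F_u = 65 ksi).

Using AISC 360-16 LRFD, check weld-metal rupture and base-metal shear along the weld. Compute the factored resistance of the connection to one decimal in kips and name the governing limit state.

Weld metal: throat = 0.707×0.375 = 0.26513 in, L = 2×5 = 10 in. φR_n = 0.75 × 0.6 × 70 × 0.26513 × 10 = 83.5 kips.
Base metal shear (0.625 in plate): yield φR_n = 1.0×0.6×50×0.625×10 = 187.5 kips; rupture φR_n = 0.75×0.6×65×0.625×10 = 182.8 kips; take 182.8 kips (rupture).
Governing: min(83.5, 182.8) = 83.5 kips → weld metal.

83.5 kips (weld metal governs)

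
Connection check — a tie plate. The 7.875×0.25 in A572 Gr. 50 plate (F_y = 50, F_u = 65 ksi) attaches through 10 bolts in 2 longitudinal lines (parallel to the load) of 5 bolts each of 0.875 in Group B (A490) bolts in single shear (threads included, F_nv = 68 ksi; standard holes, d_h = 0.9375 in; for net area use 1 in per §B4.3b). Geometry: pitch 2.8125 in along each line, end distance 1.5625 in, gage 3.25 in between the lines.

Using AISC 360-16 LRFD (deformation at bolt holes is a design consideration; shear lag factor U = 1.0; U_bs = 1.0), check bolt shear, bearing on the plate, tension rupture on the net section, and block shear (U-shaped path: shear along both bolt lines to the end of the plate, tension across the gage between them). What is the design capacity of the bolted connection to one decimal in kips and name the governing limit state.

71.6 kips (net-section rupture governs)

Bolt shear: A_b = π(0.875)²/4 = 0.60132 in². φR_n = 0.75 × 68 × 0.60132 × 10 × 1 = 306.7 kips.
Bearing (0.25 in plate, F_u = 65 ksi): end bolts L_c = 1.5625 − 0.9375/2 = 1.09375, R_n = min(1.2×1.09375×0.25×65, 2.4×0.875×0.25×65) = 21.328 kips/bolt; interior L_c = 2.8125 − 0.9375 = 1.875, R_n = 34.125 kips/bolt. φR_n = 0.75 × (2×21.328 + 8×34.125) = 236.7 kips.
Tension rupture (net): A_n = (7.875 − 2×1)×0.25 = 1.4688 in² (U = 1.0, A_e = A_n). φR_n = 0.75 × 65 × 1.4688 = 71.6 kips.
Block shear: shear path 2×[1.5625+4×2.8125] = 2×12.8125 in, A_gv = 6.4063, A_nv = 2×(12.8125 − 4.5×1)×0.25 = 4.1563 in²; tension across gage: (3.25 − 1×1)×0.25 = 0.5625 in². R_n = min(0.6×65×4.1563, 0.6×50×6.4063) + 1.0×65×0.5625 = min(162.1, 192.19) + 36.563 = 198.66 kips. φR_n = 0.75 × 198.66 = 149.0 kips.
Governing: min(306.7, 236.7, 71.6, 149.0) = 71.6 kips → net-section rupture.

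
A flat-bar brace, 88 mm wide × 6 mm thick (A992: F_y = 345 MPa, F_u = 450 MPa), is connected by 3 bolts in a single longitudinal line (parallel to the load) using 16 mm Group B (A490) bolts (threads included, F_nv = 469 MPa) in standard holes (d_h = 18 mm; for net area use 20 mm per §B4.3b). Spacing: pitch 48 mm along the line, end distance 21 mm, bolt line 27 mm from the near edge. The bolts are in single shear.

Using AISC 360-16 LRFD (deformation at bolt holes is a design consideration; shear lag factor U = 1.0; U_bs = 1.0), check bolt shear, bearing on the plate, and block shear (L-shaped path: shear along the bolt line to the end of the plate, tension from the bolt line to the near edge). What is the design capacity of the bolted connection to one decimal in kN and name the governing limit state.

Bolt shear: A_b = π(16)²/4 = 201.06 mm². φR_n = 0.75 × 469 × 201.06 × 3 × 1 = 212.2 kN.
Bearing (6 mm plate, F_u = 450 MPa): end bolts L_c = 21 − 18/2 = 12, R_n = min(1.2×12×6×450, 2.4×16×6×450) = 38.88 kN/bolt; interior L_c = 48 − 18 = 30, R_n = 97.2 kN/bolt. φR_n = 0.75 × (1×38.88 + 2×97.2) = 175.0 kN.
Block shear: shear path 1×[21+2×48] = 1×117 mm, A_gv = 702, A_nv = 1×(117 − 2.5×20)×6 = 402 mm²; tension to near edge: (27 − 0.5×20)×6 = 102 mm². R_n = min(0.6×450×402, 0.6×345×702) + 1.0×450×102 = min(108.54, 145.31) + 45.9 = 154.44 kN. φR_n = 0.75 × 154.44 = 115.8 kN.
Governing: min(212.2, 175.0, 115.8) = 115.8 kN → block shear.

115.8 kN (block shear governs)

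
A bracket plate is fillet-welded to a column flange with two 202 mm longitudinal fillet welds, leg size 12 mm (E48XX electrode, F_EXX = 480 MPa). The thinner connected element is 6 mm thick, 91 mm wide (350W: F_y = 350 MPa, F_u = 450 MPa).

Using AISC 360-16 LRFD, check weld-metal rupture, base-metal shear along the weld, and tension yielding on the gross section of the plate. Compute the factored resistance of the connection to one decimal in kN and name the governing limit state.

172.0 kN (gross-section yield governs)

Weld metal: throat = 0.707×12 = 8.484 mm, L = 2×202 = 404 mm. φR_n = 0.75 × 0.6 × 480 × 8.484 × 404 = 740.3 kN.
Base metal shear (6 mm plate): yield φR_n = 1.0×0.6×350×6×404 = 509.0 kN; rupture φR_n = 0.75×0.6×450×6×404 = 490.9 kN; take 490.9 kN (rupture).
Tension yield (gross): A_g = 91×6 = 546 mm². φR_n = 0.90 × 350 × 546 = 172.0 kN.
Governing: min(740.3, 490.9, 172.0) = 172.0 kN → gross-section yield.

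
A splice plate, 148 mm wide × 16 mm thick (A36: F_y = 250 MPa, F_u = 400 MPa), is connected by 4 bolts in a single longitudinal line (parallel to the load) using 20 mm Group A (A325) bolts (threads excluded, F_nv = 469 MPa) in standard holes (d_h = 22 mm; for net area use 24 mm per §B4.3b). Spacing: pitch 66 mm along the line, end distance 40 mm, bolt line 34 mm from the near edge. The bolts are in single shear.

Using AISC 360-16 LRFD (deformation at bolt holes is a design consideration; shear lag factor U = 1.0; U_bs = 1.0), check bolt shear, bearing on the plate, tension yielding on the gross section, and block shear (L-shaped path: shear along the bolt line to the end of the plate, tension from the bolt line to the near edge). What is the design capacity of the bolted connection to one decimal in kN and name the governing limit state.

Bolt shear: A_b = π(20)²/4 = 314.16 mm². φR_n = 0.75 × 469 × 314.16 × 4 × 1 = 442.0 kN.
Bearing (16 mm plate, F_u = 400 MPa): end bolts L_c = 40 − 22/2 = 29, R_n = min(1.2×29×16×400, 2.4×20×16×400) = 222.72 kN/bolt; interior L_c = 66 − 22 = 44, R_n = 307.2 kN/bolt. φR_n = 0.75 × (1×222.72 + 3×307.2) = 858.2 kN.
Tension yield (gross): A_g = 148×16 = 2368 mm². φR_n = 0.90 × 250 × 2368 = 532.8 kN.
Block shear: shear path 1×[40+3×66] = 1×238 mm, A_gv = 3808, A_nv = 1×(238 − 3.5×24)×16 = 2464 mm²; tension to near edge: (34 − 0.5×24)×16 = 352 mm². R_n = min(0.6×400×2464, 0.6×250×3808) + 1.0×400×352 = min(591.36, 571.2) + 140.8 = 712 kN. φR_n = 0.75 × 712 = 534.0 kN.
Governing: min(442.0, 858.2, 532.8, 534.0) = 442.0 kN → bolt shear.

442.0 kN (bolt shear governs)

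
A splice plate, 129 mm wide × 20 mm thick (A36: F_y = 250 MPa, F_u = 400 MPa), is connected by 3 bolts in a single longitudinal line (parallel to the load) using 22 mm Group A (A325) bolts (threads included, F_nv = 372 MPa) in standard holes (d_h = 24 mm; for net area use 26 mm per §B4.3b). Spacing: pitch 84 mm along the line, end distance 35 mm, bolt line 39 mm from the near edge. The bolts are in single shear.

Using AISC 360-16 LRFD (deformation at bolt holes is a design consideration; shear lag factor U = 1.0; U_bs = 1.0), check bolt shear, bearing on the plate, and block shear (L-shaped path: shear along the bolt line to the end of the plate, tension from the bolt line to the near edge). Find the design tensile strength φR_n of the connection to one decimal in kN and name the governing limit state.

Bolt shear: A_b = π(22)²/4 = 380.13 mm². φR_n = 0.75 × 372 × 380.13 × 3 × 1 = 318.2 kN.
Bearing (20 mm plate, F_u = 400 MPa): end bolts L_c = 35 − 24/2 = 23, R_n = min(1.2×23×20×400, 2.4×22×20×400) = 220.8 kN/bolt; interior L_c = 84 − 24 = 60, R_n = 422.4 kN/bolt. φR_n = 0.75 × (1×220.8 + 2×422.4) = 799.2 kN.
Block shear: shear path 1×[35+2×84] = 1×203 mm, A_gv = 4060, A_nv = 1×(203 − 2.5×26)×20 = 2760 mm²; tension to near edge: (39 − 0.5×26)×20 = 520 mm². R_n = min(0.6×400×2760, 0.6×250×4060) + 1.0×400×520 = min(662.4, 609) + 208 = 817 kN. φR_n = 0.75 × 817 = 612.8 kN.
Governing: min(318.2, 799.2, 612.8) = 318.2 kN → bolt shear.

318.2 kN (bolt shear governs)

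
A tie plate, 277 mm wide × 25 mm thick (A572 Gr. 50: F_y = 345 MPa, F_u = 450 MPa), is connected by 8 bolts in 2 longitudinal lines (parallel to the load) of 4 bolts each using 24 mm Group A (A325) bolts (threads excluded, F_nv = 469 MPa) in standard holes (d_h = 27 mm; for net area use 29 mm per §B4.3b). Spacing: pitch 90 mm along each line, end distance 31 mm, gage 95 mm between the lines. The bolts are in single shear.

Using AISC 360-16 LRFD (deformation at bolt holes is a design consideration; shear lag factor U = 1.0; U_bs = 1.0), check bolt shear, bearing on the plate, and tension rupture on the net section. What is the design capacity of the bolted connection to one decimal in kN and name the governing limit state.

1273.0 kN (bolt shear governs)

Bolt shear: A_b = π(24)²/4 = 452.39 mm². φR_n = 0.75 × 469 × 452.39 × 8 × 1 = 1273.0 kN.
Bearing (25 mm plate, F_u = 450 MPa): end bolts L_c = 31 − 27/2 = 17.5, R_n = min(1.2×17.5×25×450, 2.4×24×25×450) = 236.25 kN/bolt; interior L_c = 90 − 27 = 63, R_n = 648 kN/bolt. φR_n = 0.75 × (2×236.25 + 6×648) = 3270.4 kN.
Tension rupture (net): A_n = (277 − 2×29)×25 = 5475 mm² (U = 1.0, A_e = A_n). φR_n = 0.75 × 450 × 5475 = 1847.8 kN.
Governing: min(1273.0, 3270.4, 1847.8) = 1273.0 kN → bolt shear.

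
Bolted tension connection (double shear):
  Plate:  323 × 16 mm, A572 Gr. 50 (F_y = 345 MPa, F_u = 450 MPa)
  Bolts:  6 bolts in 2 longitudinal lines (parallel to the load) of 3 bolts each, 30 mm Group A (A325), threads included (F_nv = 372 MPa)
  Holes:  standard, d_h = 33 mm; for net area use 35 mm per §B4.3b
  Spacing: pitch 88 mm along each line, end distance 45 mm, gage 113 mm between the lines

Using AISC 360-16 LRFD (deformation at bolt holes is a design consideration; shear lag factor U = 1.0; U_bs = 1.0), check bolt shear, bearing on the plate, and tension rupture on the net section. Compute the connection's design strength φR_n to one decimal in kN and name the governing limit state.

1366.2 kN (net-section rupture governs)

Bolt shear: A_b = π(30)²/4 = 706.86 mm². φR_n = 0.75 × 372 × 706.86 × 6 × 2 = 2366.6 kN.
Bearing (16 mm plate, F_u = 450 MPa): end bolts L_c = 45 − 33/2 = 28.5, R_n = min(1.2×28.5×16×450, 2.4×30×16×450) = 246.24 kN/bolt; interior L_c = 88 − 33 = 55, R_n = 475.2 kN/bolt. φR_n = 0.75 × (2×246.24 + 4×475.2) = 1795.0 kN.
Tension rupture (net): A_n = (323 − 2×35)×16 = 4048 mm² (U = 1.0, A_e = A_n). φR_n = 0.75 × 450 × 4048 = 1366.2 kN.
Governing: min(2366.6, 1795.0, 1366.2) = 1366.2 kN → net-section rupture.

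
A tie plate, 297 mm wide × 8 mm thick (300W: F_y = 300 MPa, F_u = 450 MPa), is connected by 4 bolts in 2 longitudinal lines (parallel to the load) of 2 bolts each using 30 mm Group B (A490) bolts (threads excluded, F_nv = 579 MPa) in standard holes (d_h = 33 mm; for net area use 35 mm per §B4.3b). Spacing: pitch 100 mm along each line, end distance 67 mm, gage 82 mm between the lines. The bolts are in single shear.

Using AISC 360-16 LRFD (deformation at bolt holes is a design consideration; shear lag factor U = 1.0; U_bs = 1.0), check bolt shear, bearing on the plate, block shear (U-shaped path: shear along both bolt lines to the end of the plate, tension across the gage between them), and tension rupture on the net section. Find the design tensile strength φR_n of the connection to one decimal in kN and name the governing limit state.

487.6 kN (block shear governs)

Bolt shear: A_b = π(30)²/4 = 706.86 mm². φR_n = 0.75 × 579 × 706.86 × 4 × 1 = 1227.8 kN.
Bearing (8 mm plate, F_u = 450 MPa): end bolts L_c = 67 − 33/2 = 50.5, R_n = min(1.2×50.5×8×450, 2.4×30×8×450) = 218.16 kN/bolt; interior L_c = 100 − 33 = 67, R_n = 259.2 kN/bolt. φR_n = 0.75 × (2×218.16 + 2×259.2) = 716.0 kN.
Block shear: shear path 2×[67+1×100] = 2×167 mm, A_gv = 2672, A_nv = 2×(167 − 1.5×35)×8 = 1832 mm²; tension across gage: (82 − 1×35)×8 = 376 mm². R_n = min(0.6×450×1832, 0.6×300×2672) + 1.0×450×376 = min(494.64, 480.96) + 169.2 = 650.16 kN. φR_n = 0.75 × 650.16 = 487.6 kN.
Tension rupture (net): A_n = (297 − 2×35)×8 = 1816 mm² (U = 1.0, A_e = A_n). φR_n = 0.75 × 450 × 1816 = 612.9 kN.
Governing: min(1227.8, 716.0, 487.6, 612.9) = 487.6 kN → block shear.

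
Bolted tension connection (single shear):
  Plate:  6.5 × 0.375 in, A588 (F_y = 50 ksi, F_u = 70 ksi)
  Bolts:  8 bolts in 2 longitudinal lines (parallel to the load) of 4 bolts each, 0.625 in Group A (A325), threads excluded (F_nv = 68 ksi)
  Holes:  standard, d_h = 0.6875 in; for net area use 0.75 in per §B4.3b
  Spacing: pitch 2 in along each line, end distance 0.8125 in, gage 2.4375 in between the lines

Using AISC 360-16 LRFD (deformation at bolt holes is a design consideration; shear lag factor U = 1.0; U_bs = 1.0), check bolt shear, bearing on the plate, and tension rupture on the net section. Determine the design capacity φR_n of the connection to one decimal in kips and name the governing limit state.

Bolt shear: A_b = π(0.625)²/4 = 0.3068 in². φR_n = 0.75 × 68 × 0.3068 × 8 × 1 = 125.2 kips.
Bearing (0.375 in plate, F_u = 70 ksi): end bolts L_c = 0.8125 − 0.6875/2 = 0.46875, R_n = min(1.2×0.46875×0.375×70, 2.4×0.625×0.375×70) = 14.766 kips/bolt; interior L_c = 2 − 0.6875 = 1.3125, R_n = 39.375 kips/bolt. φR_n = 0.75 × (2×14.766 + 6×39.375) = 199.3 kips.
Tension rupture (net): A_n = (6.5 − 2×0.75)×0.375 = 1.875 in² (U = 1.0, A_e = A_n). φR_n = 0.75 × 70 × 1.875 = 98.4 kips.
Governing: min(125.2, 199.3, 98.4) = 98.4 kips → net-section rupture.

98.4 kips (net-section rupture governs)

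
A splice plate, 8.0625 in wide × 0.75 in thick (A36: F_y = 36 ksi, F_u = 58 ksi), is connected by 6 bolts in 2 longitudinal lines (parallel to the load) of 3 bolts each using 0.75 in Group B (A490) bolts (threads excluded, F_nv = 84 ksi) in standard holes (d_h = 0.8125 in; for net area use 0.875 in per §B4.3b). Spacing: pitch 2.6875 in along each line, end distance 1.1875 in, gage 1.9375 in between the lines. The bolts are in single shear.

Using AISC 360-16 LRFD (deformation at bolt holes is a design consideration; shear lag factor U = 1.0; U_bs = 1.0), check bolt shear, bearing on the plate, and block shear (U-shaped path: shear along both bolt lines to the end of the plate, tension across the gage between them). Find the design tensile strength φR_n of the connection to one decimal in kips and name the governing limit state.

167.0 kips (bolt shear governs)

Bolt shear: A_b = π(0.75)²/4 = 0.44179 in². φR_n = 0.75 × 84 × 0.44179 × 6 × 1 = 167.0 kips.
Bearing (0.75 in plate, F_u = 58 ksi): end bolts L_c = 1.1875 − 0.8125/2 = 0.78125, R_n = min(1.2×0.78125×0.75×58, 2.4×0.75×0.75×58) = 40.781 kips/bolt; interior L_c = 2.6875 − 0.8125 = 1.875, R_n = 78.3 kips/bolt. φR_n = 0.75 × (2×40.781 + 4×78.3) = 296.1 kips.
Block shear: shear path 2×[1.1875+2×2.6875] = 2×6.5625 in, A_gv = 9.8438, A_nv = 2×(6.5625 − 2.5×0.875)×0.75 = 6.5625 in²; tension across gage: (1.9375 − 1×0.875)×0.75 = 0.79688 in². R_n = min(0.6×58×6.5625, 0.6×36×9.8438) + 1.0×58×0.79688 = min(228.38, 212.63) + 46.219 = 258.85 kips. φR_n = 0.75 × 258.85 = 194.1 kips.
Governing: min(167.0, 296.1, 194.1) = 167.0 kips → bolt shear.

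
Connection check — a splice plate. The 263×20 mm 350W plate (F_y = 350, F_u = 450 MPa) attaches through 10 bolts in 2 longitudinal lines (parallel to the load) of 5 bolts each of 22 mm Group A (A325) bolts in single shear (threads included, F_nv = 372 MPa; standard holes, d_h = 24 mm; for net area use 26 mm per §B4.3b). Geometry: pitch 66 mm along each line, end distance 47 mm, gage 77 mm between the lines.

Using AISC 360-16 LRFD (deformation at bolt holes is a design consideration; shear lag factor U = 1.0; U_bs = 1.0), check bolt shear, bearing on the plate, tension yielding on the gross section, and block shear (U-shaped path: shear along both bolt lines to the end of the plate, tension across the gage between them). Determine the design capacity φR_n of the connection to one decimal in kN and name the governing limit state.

Bolt shear: A_b = π(22)²/4 = 380.13 mm². φR_n = 0.75 × 372 × 380.13 × 10 × 1 = 1060.6 kN.
Bearing (20 mm plate, F_u = 450 MPa): end bolts L_c = 47 − 24/2 = 35, R_n = min(1.2×35×20×450, 2.4×22×20×450) = 378 kN/bolt; interior L_c = 66 − 24 = 42, R_n = 453.6 kN/bolt. φR_n = 0.75 × (2×378 + 8×453.6) = 3288.6 kN.
Tension yield (gross): A_g = 263×20 = 5260 mm². φR_n = 0.90 × 350 × 5260 = 1656.9 kN.
Block shear: shear path 2×[47+4×66] = 2×311 mm, A_gv = 12440, A_nv = 2×(311 − 4.5×26)×20 = 7760 mm²; tension across gage: (77 − 1×26)×20 = 1020 mm². R_n = min(0.6×450×7760, 0.6×350×12440) + 1.0×450×1020 = min(2095.2, 2612.4) + 459 = 2554.2 kN. φR_n = 0.75 × 2554.2 = 1915.7 kN.
Governing: min(1060.6, 3288.6, 1656.9, 1915.7) = 1060.6 kN → bolt shear.

1060.6 kN (bolt shear governs)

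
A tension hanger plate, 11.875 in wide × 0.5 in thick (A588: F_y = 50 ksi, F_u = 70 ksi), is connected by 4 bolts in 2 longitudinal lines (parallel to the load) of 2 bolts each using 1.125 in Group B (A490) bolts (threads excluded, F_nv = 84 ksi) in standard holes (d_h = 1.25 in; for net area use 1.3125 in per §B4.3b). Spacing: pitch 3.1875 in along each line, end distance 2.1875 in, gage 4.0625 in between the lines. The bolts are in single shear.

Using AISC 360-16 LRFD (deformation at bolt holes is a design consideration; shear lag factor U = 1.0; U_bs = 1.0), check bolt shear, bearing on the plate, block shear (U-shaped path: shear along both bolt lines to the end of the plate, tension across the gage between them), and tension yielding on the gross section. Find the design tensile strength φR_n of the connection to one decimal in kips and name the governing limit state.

179.5 kips (block shear governs)

Bolt shear: A_b = π(1.125)²/4 = 0.99402 in². φR_n = 0.75 × 84 × 0.99402 × 4 × 1 = 250.5 kips.
Bearing (0.5 in plate, F_u = 70 ksi): end bolts L_c = 2.1875 − 1.25/2 = 1.5625, R_n = min(1.2×1.5625×0.5×70, 2.4×1.125×0.5×70) = 65.625 kips/bolt; interior L_c = 3.1875 − 1.25 = 1.9375, R_n = 81.375 kips/bolt. φR_n = 0.75 × (2×65.625 + 2×81.375) = 220.5 kips.
Block shear: shear path 2×[2.1875+1×3.1875] = 2×5.375 in, A_gv = 5.375, A_nv = 2×(5.375 − 1.5×1.3125)×0.5 = 3.4063 in²; tension across gage: (4.0625 − 1×1.3125)×0.5 = 1.375 in². R_n = min(0.6×70×3.4063, 0.6×50×5.375) + 1.0×70×1.375 = min(143.06, 161.25) + 96.25 = 239.31 kips. φR_n = 0.75 × 239.31 = 179.5 kips.
Tension yield (gross): A_g = 11.875×0.5 = 5.9375 in². φR_n = 0.90 × 50 × 5.9375 = 267.2 kips.
Governing: min(250.5, 220.5, 179.5, 267.2) = 179.5 kips → block shear.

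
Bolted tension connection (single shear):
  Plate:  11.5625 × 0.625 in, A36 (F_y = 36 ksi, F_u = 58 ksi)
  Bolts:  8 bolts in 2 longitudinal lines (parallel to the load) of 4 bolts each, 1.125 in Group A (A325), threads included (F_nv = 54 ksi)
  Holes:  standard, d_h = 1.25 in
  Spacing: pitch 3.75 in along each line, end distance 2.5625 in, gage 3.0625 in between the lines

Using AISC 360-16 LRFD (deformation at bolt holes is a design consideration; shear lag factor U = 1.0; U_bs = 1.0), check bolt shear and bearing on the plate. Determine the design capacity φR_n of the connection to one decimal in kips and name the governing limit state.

Bolt shear: A_b = π(1.125)²/4 = 0.99402 in². φR_n = 0.75 × 54 × 0.99402 × 8 × 1 = 322.1 kips.
Bearing (0.625 in plate, F_u = 58 ksi): end bolts L_c = 2.5625 − 1.25/2 = 1.9375, R_n = min(1.2×1.9375×0.625×58, 2.4×1.125×0.625×58) = 84.281 kips/bolt; interior L_c = 3.75 − 1.25 = 2.5, R_n = 97.875 kips/bolt. φR_n = 0.75 × (2×84.281 + 6×97.875) = 566.9 kips.
Governing: min(322.1, 566.9) = 322.1 kips → bolt shear.

322.1 kips (bolt shear governs)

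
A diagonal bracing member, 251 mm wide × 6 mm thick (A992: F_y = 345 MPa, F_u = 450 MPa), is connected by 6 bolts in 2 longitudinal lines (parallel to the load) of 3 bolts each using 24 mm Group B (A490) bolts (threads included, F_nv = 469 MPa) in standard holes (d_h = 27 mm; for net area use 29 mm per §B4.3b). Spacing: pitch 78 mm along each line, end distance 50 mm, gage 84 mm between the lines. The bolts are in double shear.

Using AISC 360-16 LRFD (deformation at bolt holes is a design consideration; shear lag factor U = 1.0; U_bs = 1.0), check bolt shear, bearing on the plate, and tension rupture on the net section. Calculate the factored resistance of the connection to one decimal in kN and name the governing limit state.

Bolt shear: A_b = π(24)²/4 = 452.39 mm². φR_n = 0.75 × 469 × 452.39 × 6 × 2 = 1909.5 kN.
Bearing (6 mm plate, F_u = 450 MPa): end bolts L_c = 50 − 27/2 = 36.5, R_n = min(1.2×36.5×6×450, 2.4×24×6×450) = 118.26 kN/bolt; interior L_c = 78 − 27 = 51, R_n = 155.52 kN/bolt. φR_n = 0.75 × (2×118.26 + 4×155.52) = 644.0 kN.
Tension rupture (net): A_n = (251 − 2×29)×6 = 1158 mm² (U = 1.0, A_e = A_n). φR_n = 0.75 × 450 × 1158 = 390.8 kN.
Governing: min(1909.5, 644.0, 390.8) = 390.8 kN → net-section rupture.

390.8 kN (net-section rupture governs)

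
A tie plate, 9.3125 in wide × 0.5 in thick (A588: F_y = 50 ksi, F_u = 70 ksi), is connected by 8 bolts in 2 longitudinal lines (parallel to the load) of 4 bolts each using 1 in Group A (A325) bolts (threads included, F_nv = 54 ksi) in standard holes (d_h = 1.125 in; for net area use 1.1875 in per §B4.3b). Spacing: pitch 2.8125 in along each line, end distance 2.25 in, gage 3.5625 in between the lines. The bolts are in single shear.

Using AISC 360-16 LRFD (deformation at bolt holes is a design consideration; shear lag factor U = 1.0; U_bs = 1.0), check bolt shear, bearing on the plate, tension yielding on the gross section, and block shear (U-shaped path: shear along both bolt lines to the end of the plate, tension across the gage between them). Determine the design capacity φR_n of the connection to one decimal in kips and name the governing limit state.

209.5 kips (gross-section yield governs)

Bolt shear: A_b = π(1)²/4 = 0.7854 in². φR_n = 0.75 × 54 × 0.7854 × 8 × 1 = 254.5 kips.
Bearing (0.5 in plate, F_u = 70 ksi): end bolts L_c = 2.25 − 1.125/2 = 1.6875, R_n = min(1.2×1.6875×0.5×70, 2.4×1×0.5×70) = 70.875 kips/bolt; interior L_c = 2.8125 − 1.125 = 1.6875, R_n = 70.875 kips/bolt. φR_n = 0.75 × (2×70.875 + 6×70.875) = 425.3 kips.
Tension yield (gross): A_g = 9.3125×0.5 = 4.6563 in². φR_n = 0.90 × 50 × 4.6563 = 209.5 kips.
Block shear: shear path 2×[2.25+3×2.8125] = 2×10.6875 in, A_gv = 10.688, A_nv = 2×(10.6875 − 3.5×1.1875)×0.5 = 6.5313 in²; tension across gage: (3.5625 − 1×1.1875)×0.5 = 1.1875 in². R_n = min(0.6×70×6.5313, 0.6×50×10.688) + 1.0×70×1.1875 = min(274.31, 320.64) + 83.125 = 357.44 kips. φR_n = 0.75 × 357.44 = 268.1 kips.
Governing: min(254.5, 425.3, 209.5, 268.1) = 209.5 kips → gross-section yield.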